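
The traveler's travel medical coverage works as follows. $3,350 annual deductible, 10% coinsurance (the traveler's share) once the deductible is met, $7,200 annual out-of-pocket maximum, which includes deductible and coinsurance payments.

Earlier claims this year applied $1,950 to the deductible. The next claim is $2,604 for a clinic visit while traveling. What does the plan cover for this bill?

$1,950 of the $3,350 deductible is already met, leaving $1,400.
That leaves $2,604 − $1,400 = $1,204 for coinsurance.
Traveler's 10% share of $1,204 is $120.40.
Traveler responsibility before any cap: $1,400 + $120.40 = $1,520.40.
Year-to-date out-of-pocket becomes $1,950 + $1,520.40 = $3,470.40, still under the $7,200 maximum, so no cap applies.
The plan picks up $2,604 − $1,520.40 = $1,083.60.

$1,083.60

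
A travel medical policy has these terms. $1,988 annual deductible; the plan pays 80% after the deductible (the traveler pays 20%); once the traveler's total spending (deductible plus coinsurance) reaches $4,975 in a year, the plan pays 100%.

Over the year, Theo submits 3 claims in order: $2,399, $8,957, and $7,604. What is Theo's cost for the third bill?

#1 ($2,399): $1,988 to deductible, leaving $411; coinsurance $411 × 20% = $82.20. Traveler pays $2,070.20; OOP now $2,070.20.
#2 ($8,957): 20% coinsurance on $8,957 = $1,791.40. Traveler pays $1,791.40; OOP now $3,861.60.
#3 ($7,604): deductible already satisfied, so traveler's share is 20% × $7,604 = $1,520.80. OOP would hit $5,382.40 > $4,975, so the cap limits the traveler to $4,975 − $3,861.60 = $1,113.40.

$1,113.40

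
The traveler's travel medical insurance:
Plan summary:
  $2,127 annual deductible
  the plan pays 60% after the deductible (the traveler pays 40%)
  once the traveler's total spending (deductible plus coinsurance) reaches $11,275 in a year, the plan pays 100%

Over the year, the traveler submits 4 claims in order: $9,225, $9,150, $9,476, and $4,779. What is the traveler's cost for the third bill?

$2,648.80

Claim 1 — $9,225: $2,127 finishes the deductible; $7,098 goes to coinsurance; coinsurance $7,098 × 40% = $2,839.20. Cost to traveler: $4,966.20. OOP to date $4,966.20.
Claim 2 — $9,150: deductible met; 40% of $9,150 = $3,660. Traveler pays $3,660; OOP now $8,626.20.
Claim 3 — $9,476: deductible already satisfied, so traveler's share is 40% × $9,476 = $3,790.40. OOP would hit $12,416.60 > $11,275, so the cap limits the traveler to $11,275 − $8,626.20 = $2,648.80.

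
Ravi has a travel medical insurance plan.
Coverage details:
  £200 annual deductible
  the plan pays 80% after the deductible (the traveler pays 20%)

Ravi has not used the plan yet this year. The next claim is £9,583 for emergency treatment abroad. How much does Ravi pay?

£2,076.60

The full £200 deductible is still open; £200 of this bill applies to it.
After the £200 deductible portion, £9,583 − £200 = £9,383 is subject to coinsurance.
Traveler's 20% share of £9,383 is £1,876.60.
That puts the traveler's cost at £200 + £1,876.60 = £2,076.60.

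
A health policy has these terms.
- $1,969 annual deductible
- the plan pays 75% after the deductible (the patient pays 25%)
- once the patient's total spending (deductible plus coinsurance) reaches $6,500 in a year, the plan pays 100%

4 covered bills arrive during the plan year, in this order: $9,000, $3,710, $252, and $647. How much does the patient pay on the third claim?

#1 ($9,000): $1,969 to deductible, leaving $7,031; patient's 25% is $1,757.75. Patient pays $3,726.75; OOP now $3,726.75.
#2 ($3,710): deductible met; 25% of $3,710 = $927.50. Patient pays $927.50; OOP now $4,654.25.
#3 ($252): 25% coinsurance on $252 = $63. Patient pays $63; OOP now $4,717.25.

$63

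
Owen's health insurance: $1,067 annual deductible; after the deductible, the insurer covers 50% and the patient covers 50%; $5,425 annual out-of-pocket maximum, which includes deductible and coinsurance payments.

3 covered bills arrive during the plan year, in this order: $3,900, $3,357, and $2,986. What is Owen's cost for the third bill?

Claim 1 — $3,900: $1,067 finishes the deductible; $2,833 goes to coinsurance; 50% of $2,833 = $1,416.50. Cost to patient: $2,483.50. OOP to date $2,483.50.
Claim 2 — $3,357: deductible met; 50% of $3,357 = $1,678.50. Cost to patient: $1,678.50. OOP to date $4,162.
Claim 3 — $2,986: deductible already satisfied, so patient's share is 50% × $2,986 = $1,493. Adding that to $4,162 gives $5,655, past the $5,425 cap; patient pays only $5,425 − $4,162 = $1,263.

$1,263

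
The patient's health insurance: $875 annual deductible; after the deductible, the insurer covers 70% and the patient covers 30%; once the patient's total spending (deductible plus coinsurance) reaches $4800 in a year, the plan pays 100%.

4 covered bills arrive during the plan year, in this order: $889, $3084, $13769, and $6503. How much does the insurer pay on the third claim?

#1 ($889): deductible takes $875, $14 remains; 30% of $14 = $4.20. Patient owes $879.20 (running OOP $879.20). Plan pays $889 − $879.20 = $9.80.
#2 ($3084): deductible met; 30% of $3084 = $925.20. Cost to patient: $925.20. OOP to date $1804.40. Plan pays $3084 − $925.20 = $2158.80.
#3 ($13769): deductible met; 30% of $13769 = $4130.70. That would push OOP to $5935.10, over the $4800 cap, so patient pays $4800 − $1804.40 = $2995.60. Insurer: $13769 − $2995.60 = $10773.40.

$10773.40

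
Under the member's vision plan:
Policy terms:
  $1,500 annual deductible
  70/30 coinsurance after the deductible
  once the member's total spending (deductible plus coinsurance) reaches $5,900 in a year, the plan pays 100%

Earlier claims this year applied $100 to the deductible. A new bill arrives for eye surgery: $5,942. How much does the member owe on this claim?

$2,762.60

$100 of the $1,500 deductible is already met, leaving $1,400.
The remaining $4,542 (= $5,942 − $1,400) moves to coinsurance.
30% of $4,542 = $1,362.60 falls to the member.
That puts the member's cost at $1,400 + $1,362.60 = $2,762.60 before any cap.
Total out-of-pocket so far would be $100 + $2,762.60 = $2,862.60, below the $5,900 cap — no reduction.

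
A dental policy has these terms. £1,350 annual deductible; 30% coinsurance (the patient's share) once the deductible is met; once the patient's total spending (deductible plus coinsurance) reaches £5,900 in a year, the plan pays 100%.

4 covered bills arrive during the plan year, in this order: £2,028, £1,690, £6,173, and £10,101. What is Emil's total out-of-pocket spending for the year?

Claim 1 (£2,028): deductible takes £1,350, £678 remains; coinsurance £678 × 30% = £203.40. Patient pays £1,553.40; OOP now £1,553.40.
Claim 2 (£1,690): 30% coinsurance on £1,690 = £507. Patient owes £507 (running OOP £2,060.40).
Claim 3 (£6,173): 30% coinsurance on £6,173 = £1,851.90. Patient owes £1,851.90 (running OOP £3,912.30).
Claim 4 (£10,101): deductible met; 30% of £10,101 = £3,030.30. That would push OOP to £6,942.60, over the £5,900 cap, so patient pays £5,900 − £3,912.30 = £1,987.70.
Summing the patient's payments: £1,553.40 + £507 + £1,851.90 + £1,987.70 = £5,900.

£5,900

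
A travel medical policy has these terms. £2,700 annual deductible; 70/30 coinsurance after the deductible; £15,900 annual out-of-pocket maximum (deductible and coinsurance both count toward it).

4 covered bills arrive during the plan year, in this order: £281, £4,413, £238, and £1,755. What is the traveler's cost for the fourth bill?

#1 (£281): all of it applies to the deductible. Traveler pays £281; OOP now £281.
#2 (£4,413): £2,419 finishes the deductible; £1,994 goes to coinsurance; coinsurance £1,994 × 30% = £598.20. Cost to traveler: £3,017.20. OOP to date £3,298.20.
#3 (£238): deductible already satisfied, so traveler's share is 30% × £238 = £71.40. Traveler pays £71.40; OOP now £3,369.60.
#4 (£1,755): 30% coinsurance on £1,755 = £526.50. Cost to traveler: £526.50. OOP to date £3,896.10.

£526.50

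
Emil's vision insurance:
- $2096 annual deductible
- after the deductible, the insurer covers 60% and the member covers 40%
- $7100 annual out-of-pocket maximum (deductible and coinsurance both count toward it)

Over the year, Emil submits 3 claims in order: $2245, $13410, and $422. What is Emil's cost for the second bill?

Claim 1 — $2245: deductible takes $2096, $149 remains; 40% of $149 = $59.60. Member owes $2155.60 (running OOP $2155.60).
Claim 2 — $13410: 40% coinsurance on $13410 = $5364. OOP would hit $7519.60 > $7100, so the cap limits the member to $7100 − $2155.60 = $4944.40.

$4944.40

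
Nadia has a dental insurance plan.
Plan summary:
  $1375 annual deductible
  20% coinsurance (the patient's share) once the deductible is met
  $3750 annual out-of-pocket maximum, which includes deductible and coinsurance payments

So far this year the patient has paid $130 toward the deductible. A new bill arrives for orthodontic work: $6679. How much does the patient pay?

Deductible still to meet: $1375 − $130 = $1245.
The remaining $5434 (= $6679 − $1245) moves to coinsurance.
20% of $5434 = $1086.80 falls to the patient.
Patient responsibility before any cap: $1245 + $1086.80 = $2331.80.
Cumulative spending $130 + $2331.80 = $2461.80 stays under the $3750 maximum.

$2331.80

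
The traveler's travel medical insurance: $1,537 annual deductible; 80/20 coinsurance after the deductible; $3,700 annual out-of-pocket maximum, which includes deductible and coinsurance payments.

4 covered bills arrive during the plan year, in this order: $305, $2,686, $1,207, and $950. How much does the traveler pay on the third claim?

$241.40

#1 ($305): entire amount goes to the deductible. Traveler owes $305 (running OOP $305).
#2 ($2,686): deductible takes $1,232, $1,454 remains; traveler's 20% is $290.80. Cost to traveler: $1,522.80. OOP to date $1,827.80.
#3 ($1,207): 20% coinsurance on $1,207 = $241.40. Traveler pays $241.40; OOP now $2,069.20.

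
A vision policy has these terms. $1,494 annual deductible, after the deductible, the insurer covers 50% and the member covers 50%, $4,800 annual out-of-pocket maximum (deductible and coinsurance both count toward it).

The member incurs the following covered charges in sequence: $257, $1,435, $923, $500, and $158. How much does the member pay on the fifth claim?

#1 ($257): all of it applies to the deductible. Cost to member: $257. OOP to date $257.
#2 ($1,435): deductible takes $1,237, $198 remains; 50% of $198 = $99. Member pays $1,336; OOP now $1,593.
#3 ($923): deductible already satisfied, so member's share is 50% × $923 = $461.50. Cost to member: $461.50. OOP to date $2,054.50.
#4 ($500): 50% coinsurance on $500 = $250. Member owes $250 (running OOP $2,304.50).
#5 ($158): 50% coinsurance on $158 = $79. Member pays $79; OOP now $2,383.50.

$79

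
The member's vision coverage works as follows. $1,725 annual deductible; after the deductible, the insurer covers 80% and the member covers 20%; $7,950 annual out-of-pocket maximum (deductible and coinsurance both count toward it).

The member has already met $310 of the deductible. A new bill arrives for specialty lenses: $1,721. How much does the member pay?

Remaining deductible: $1,725 − $310 = $1,415.
That leaves $1,721 − $1,415 = $306 for coinsurance.
Coinsurance: $306 × 20% = $61.20.
That puts the member's cost at $1,415 + $61.20 = $1,476.20 before any cap.
Total out-of-pocket so far would be $310 + $1,476.20 = $1,786.20, below the $7,950 cap — no reduction.

$1,476.20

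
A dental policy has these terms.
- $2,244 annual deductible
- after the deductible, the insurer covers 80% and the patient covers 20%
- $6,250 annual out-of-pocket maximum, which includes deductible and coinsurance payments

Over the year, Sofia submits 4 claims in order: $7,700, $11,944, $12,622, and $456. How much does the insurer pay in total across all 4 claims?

Bill 1, $7,700: deductible takes $2,244, $5,456 remains; 20% of $5,456 = $1,091.20. Patient pays $3,335.20; OOP now $3,335.20. Insurer: $7,700 − $3,335.20 = $4,364.80.
Bill 2, $11,944: 20% coinsurance on $11,944 = $2,388.80. Cost to patient: $2,388.80. OOP to date $5,724. Insurer: $11,944 − $2,388.80 = $9,555.20.
Bill 3, $12,622: 20% coinsurance on $12,622 = $2,524.40. Adding that to $5,724 gives $8,248.40, past the $6,250 cap; patient pays only $6,250 − $5,724 = $526. Insurer: $12,622 − $526 = $12,096.
Bill 4, $456: 20% coinsurance on $456 = $91.20. That would push OOP to $6,341.20, over the $6,250 cap, so patient pays $6,250 − $6,250 = $0. Insurer: $456 − $0 = $456.
Insurer total = bills − patient's total = $32,722 − $6,250 = $26,472.

$26,472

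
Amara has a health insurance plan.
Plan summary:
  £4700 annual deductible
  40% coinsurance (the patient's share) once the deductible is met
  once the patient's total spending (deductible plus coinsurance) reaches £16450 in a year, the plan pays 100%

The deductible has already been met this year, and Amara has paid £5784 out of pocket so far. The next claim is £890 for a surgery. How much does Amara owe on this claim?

The deductible is already satisfied, so the full bill goes to coinsurance.
40% of £890 = £356 falls to the patient.
Total out-of-pocket so far would be £5784 + £356 = £6140, below the £16450 cap — no reduction.

£356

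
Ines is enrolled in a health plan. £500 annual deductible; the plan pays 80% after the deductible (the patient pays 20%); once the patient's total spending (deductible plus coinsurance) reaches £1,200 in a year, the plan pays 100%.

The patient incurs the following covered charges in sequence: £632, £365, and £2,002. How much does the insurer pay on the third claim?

£1,601.60

Claim 1 — £632: £500 finishes the deductible; £132 goes to coinsurance; 20% of £132 = £26.40. Cost to patient: £526.40. OOP to date £526.40. Plan pays £632 − £526.40 = £105.60.
Claim 2 — £365: 20% coinsurance on £365 = £73. Cost to patient: £73. OOP to date £599.40. Insurer: £365 − £73 = £292.
Claim 3 — £2,002: deductible met; 20% of £2,002 = £400.40. Patient pays £400.40; OOP now £999.80. Plan pays £2,002 − £400.40 = £1,601.60.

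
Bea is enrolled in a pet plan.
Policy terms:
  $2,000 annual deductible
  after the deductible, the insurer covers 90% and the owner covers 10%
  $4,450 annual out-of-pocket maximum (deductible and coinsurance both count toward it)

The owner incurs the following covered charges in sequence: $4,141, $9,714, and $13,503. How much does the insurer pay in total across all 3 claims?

Claim 1 — $4,141: $2,000 to deductible, leaving $2,141; coinsurance $2,141 × 10% = $214.10. Owner pays $2,214.10; OOP now $2,214.10. Plan pays $4,141 − $2,214.10 = $1,926.90.
Claim 2 — $9,714: deductible met; 10% of $9,714 = $971.40. Owner owes $971.40 (running OOP $3,185.50). Insurer: $9,714 − $971.40 = $8,742.60.
Claim 3 — $13,503: 10% coinsurance on $13,503 = $1,350.30. OOP would hit $4,535.80 > $4,450, so the cap limits the owner to $4,450 − $3,185.50 = $1,264.50. Insurer: $13,503 − $1,264.50 = $12,238.50.
Insurer total = bills − owner's total = $27,358 − $4,450 = $22,908.

$22,908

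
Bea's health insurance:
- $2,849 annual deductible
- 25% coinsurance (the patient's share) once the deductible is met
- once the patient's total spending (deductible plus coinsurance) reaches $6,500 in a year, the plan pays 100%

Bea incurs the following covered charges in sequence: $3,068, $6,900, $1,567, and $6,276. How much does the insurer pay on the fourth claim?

$4,796.50

#1 ($3,068): $2,849 finishes the deductible; $219 goes to coinsurance; coinsurance $219 × 25% = $54.75. Cost to patient: $2,903.75. OOP to date $2,903.75. Insurer: $3,068 − $2,903.75 = $164.25.
#2 ($6,900): deductible met; 25% of $6,900 = $1,725. Cost to patient: $1,725. OOP to date $4,628.75. Plan pays $6,900 − $1,725 = $5,175.
#3 ($1,567): deductible already satisfied, so patient's share is 25% × $1,567 = $391.75. Patient owes $391.75 (running OOP $5,020.50). Insurer: $1,567 − $391.75 = $1,175.25.
#4 ($6,276): 25% coinsurance on $6,276 = $1,569. OOP would hit $6,589.50 > $6,500, so the cap limits the patient to $6,500 − $5,020.50 = $1,479.50. Insurer: $6,276 − $1,479.50 = $4,796.50.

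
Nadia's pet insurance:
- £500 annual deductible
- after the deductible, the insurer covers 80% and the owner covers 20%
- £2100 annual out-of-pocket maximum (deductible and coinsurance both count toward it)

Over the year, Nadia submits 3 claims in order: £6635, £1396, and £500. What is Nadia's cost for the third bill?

£93.80

#1 (£6635): £500 finishes the deductible; £6135 goes to coinsurance; 20% of £6135 = £1227. Cost to owner: £1727. OOP to date £1727.
#2 (£1396): 20% coinsurance on £1396 = £279.20. Owner owes £279.20 (running OOP £2006.20).
#3 (£500): 20% coinsurance on £500 = £100. OOP would hit £2106.20 > £2100, so the cap limits the owner to £2100 − £2006.20 = £93.80.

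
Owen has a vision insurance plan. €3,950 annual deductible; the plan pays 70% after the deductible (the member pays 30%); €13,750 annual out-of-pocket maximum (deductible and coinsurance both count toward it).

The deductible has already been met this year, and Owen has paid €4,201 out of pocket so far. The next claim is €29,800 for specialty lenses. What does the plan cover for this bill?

€20,860

With the deductible met, the entire €29,800 is subject to coinsurance.
Member's 30% share of €29,800 is €8,940.
Year-to-date out-of-pocket becomes €4,201 + €8,940 = €13,141, still under the €13,750 maximum, so no cap applies.
The plan picks up €29,800 − €8,940 = €20,860.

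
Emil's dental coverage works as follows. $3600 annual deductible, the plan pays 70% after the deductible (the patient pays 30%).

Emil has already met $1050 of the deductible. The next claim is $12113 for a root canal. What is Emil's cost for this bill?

$5418.90

$1050 of the $3600 deductible is already met, leaving $2550.
The remaining $9563 (= $12113 − $2550) moves to coinsurance.
Patient's 30% share of $9563 is $2868.90.
That puts the patient's cost at $2550 + $2868.90 = $5418.90.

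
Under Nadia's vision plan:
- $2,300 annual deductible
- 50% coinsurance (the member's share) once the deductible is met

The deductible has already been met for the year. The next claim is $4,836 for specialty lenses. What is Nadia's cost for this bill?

$2,418

The deductible is already satisfied, so the full bill goes to coinsurance.
Member's 50% share of $4,836 is $2,418.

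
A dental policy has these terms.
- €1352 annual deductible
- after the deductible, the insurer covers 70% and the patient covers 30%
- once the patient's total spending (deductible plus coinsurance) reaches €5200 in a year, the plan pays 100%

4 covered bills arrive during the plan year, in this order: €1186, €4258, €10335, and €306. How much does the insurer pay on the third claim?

€7714.60

Claim 1 (€1186): all of it applies to the deductible. Patient pays €1186; OOP now €1186. Plan pays €1186 − €1186 = €0.
Claim 2 (€4258): €166 finishes the deductible; €4092 goes to coinsurance; patient's 30% is €1227.60. Patient owes €1393.60 (running OOP €2579.60). Plan pays €4258 − €1393.60 = €2864.40.
Claim 3 (€10335): deductible met; 30% of €10335 = €3100.50. Adding that to €2579.60 gives €5680.10, past the €5200 cap; patient pays only €5200 − €2579.60 = €2620.40. Insurer: €10335 − €2620.40 = €7714.60.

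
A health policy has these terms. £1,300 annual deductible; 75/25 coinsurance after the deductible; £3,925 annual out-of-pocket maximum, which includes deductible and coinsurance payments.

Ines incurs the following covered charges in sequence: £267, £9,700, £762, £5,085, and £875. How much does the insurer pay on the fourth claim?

Claim 1 — £267: entire amount goes to the deductible. Cost to patient: £267. OOP to date £267. Insurer: £267 − £267 = £0.
Claim 2 — £9,700: deductible takes £1,033, £8,667 remains; 25% of £8,667 = £2,166.75. Patient pays £3,199.75; OOP now £3,466.75. Insurer: £9,700 − £3,199.75 = £6,500.25.
Claim 3 — £762: deductible already satisfied, so patient's share is 25% × £762 = £190.50. Cost to patient: £190.50. OOP to date £3,657.25. Plan pays £762 − £190.50 = £571.50.
Claim 4 — £5,085: deductible met; 25% of £5,085 = £1,271.25. Adding that to £3,657.25 gives £4,928.50, past the £3,925 cap; patient pays only £3,925 − £3,657.25 = £267.75. Plan pays £5,085 − £267.75 = £4,817.25.

£4,817.25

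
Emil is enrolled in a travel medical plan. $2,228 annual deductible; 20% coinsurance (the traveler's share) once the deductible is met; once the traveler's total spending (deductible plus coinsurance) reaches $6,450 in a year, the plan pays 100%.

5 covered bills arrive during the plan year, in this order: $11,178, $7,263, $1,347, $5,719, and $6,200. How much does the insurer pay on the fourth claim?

$5,009

Bill 1, $11,178: $2,228 to deductible, leaving $8,950; 20% of $8,950 = $1,790. Traveler owes $4,018 (running OOP $4,018). Insurer: $11,178 − $4,018 = $7,160.
Bill 2, $7,263: deductible already satisfied, so traveler's share is 20% × $7,263 = $1,452.60. Traveler pays $1,452.60; OOP now $5,470.60. Plan pays $7,263 − $1,452.60 = $5,810.40.
Bill 3, $1,347: 20% coinsurance on $1,347 = $269.40. Traveler pays $269.40; OOP now $5,740. Insurer: $1,347 − $269.40 = $1,077.60.
Bill 4, $5,719: deductible met; 20% of $5,719 = $1,143.80. OOP would hit $6,883.80 > $6,450, so the cap limits the traveler to $6,450 − $5,740 = $710. Plan pays $5,719 − $710 = $5,009.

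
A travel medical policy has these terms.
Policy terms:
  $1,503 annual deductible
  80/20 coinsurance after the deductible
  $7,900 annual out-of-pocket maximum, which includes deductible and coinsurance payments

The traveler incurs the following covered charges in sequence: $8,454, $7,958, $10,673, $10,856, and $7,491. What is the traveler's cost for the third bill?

$2,134.60

#1 ($8,454): $1,503 to deductible, leaving $6,951; 20% of $6,951 = $1,390.20. Traveler owes $2,893.20 (running OOP $2,893.20).
#2 ($7,958): deductible already satisfied, so traveler's share is 20% × $7,958 = $1,591.60. Traveler pays $1,591.60; OOP now $4,484.80.
#3 ($10,673): deductible met; 20% of $10,673 = $2,134.60. Cost to traveler: $2,134.60. OOP to date $6,619.40.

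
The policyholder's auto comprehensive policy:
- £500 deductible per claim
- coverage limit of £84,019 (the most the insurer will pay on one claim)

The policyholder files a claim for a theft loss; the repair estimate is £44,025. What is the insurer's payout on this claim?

£43,525

Subtract the deductible: £44,025 − £500 = £43,525.
£43,525 is within the £84,019 limit, so the insurer pays £43,525.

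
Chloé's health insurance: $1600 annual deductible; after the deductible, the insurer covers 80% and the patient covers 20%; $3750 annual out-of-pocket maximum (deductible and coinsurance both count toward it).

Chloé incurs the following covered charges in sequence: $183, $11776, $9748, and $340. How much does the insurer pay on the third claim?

$9669.80

Bill 1, $183: fully absorbed by the deductible. Patient pays $183; OOP now $183. Plan pays $183 − $183 = $0.
Bill 2, $11776: $1417 to deductible, leaving $10359; patient's 20% is $2071.80. Patient owes $3488.80 (running OOP $3671.80). Plan pays $11776 − $3488.80 = $8287.20.
Bill 3, $9748: deductible met; 20% of $9748 = $1949.60. Adding that to $3671.80 gives $5621.40, past the $3750 cap; patient pays only $3750 − $3671.80 = $78.20. Insurer: $9748 − $78.20 = $9669.80.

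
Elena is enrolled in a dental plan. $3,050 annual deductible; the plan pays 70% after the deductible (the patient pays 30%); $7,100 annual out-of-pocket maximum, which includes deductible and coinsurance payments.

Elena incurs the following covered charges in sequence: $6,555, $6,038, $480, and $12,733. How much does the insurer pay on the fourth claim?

$11,689.90

Claim 1 ($6,555): $3,050 to deductible, leaving $3,505; 30% of $3,505 = $1,051.50. Cost to patient: $4,101.50. OOP to date $4,101.50. Plan pays $6,555 − $4,101.50 = $2,453.50.
Claim 2 ($6,038): deductible already satisfied, so patient's share is 30% × $6,038 = $1,811.40. Cost to patient: $1,811.40. OOP to date $5,912.90. Plan pays $6,038 − $1,811.40 = $4,226.60.
Claim 3 ($480): deductible met; 30% of $480 = $144. Patient pays $144; OOP now $6,056.90. Plan pays $480 − $144 = $336.
Claim 4 ($12,733): deductible already satisfied, so patient's share is 30% × $12,733 = $3,819.90. Adding that to $6,056.90 gives $9,876.80, past the $7,100 cap; patient pays only $7,100 − $6,056.90 = $1,043.10. Insurer: $12,733 − $1,043.10 = $11,689.90.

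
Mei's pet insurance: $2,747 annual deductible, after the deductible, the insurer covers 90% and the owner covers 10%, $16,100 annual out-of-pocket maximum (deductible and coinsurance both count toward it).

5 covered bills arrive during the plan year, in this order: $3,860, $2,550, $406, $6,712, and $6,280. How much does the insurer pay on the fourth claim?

Bill 1, $3,860: deductible takes $2,747, $1,113 remains; coinsurance $1,113 × 10% = $111.30. Cost to owner: $2,858.30. OOP to date $2,858.30. Plan pays $3,860 − $2,858.30 = $1,001.70.
Bill 2, $2,550: deductible met; 10% of $2,550 = $255. Owner owes $255 (running OOP $3,113.30). Plan pays $2,550 − $255 = $2,295.
Bill 3, $406: deductible met; 10% of $406 = $40.60. Owner owes $40.60 (running OOP $3,153.90). Plan pays $406 − $40.60 = $365.40.
Bill 4, $6,712: deductible already satisfied, so owner's share is 10% × $6,712 = $671.20. Owner pays $671.20; OOP now $3,825.10. Plan pays $6,712 − $671.20 = $6,040.80.

$6,040.80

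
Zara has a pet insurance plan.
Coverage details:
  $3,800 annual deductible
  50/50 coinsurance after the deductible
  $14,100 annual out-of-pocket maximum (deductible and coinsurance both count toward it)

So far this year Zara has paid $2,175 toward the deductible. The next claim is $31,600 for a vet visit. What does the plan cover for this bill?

Deductible still to meet: $3,800 − $2,175 = $1,625.
The remaining $29,975 (= $31,600 − $1,625) moves to coinsurance.
Owner's 50% share of $29,975 is $14,987.50.
That puts the owner's cost at $1,625 + $14,987.50 = $16,612.50 before any cap.
That would bring total out-of-pocket to $18,787.50, past the $14,100 cap. The owner is capped at $14,100 − $2,175 = $11,925 on this claim.
Insurer pays the balance: $31,600 − $11,925 = $19,675.

$19,675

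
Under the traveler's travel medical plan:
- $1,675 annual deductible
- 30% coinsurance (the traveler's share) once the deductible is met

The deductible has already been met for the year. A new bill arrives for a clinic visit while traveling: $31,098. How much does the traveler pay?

The deductible is already satisfied, so the full bill goes to coinsurance.
Coinsurance: $31,098 × 30% = $9,329.40.

$9,329.40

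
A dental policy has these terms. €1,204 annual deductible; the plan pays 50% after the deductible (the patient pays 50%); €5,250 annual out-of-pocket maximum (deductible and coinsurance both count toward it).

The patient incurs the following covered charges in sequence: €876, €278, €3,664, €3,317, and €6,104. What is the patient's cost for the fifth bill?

#1 (€876): all of it applies to the deductible. Patient pays €876; OOP now €876.
#2 (€278): fully absorbed by the deductible. Patient owes €278 (running OOP €1,154).
#3 (€3,664): €50 to deductible, leaving €3,614; patient's 50% is €1,807. Cost to patient: €1,857. OOP to date €3,011.
#4 (€3,317): deductible already satisfied, so patient's share is 50% × €3,317 = €1,658.50. Patient owes €1,658.50 (running OOP €4,669.50).
#5 (€6,104): deductible already satisfied, so patient's share is 50% × €6,104 = €3,052. OOP would hit €7,721.50 > €5,250, so the cap limits the patient to €5,250 − €4,669.50 = €580.50.

€580.50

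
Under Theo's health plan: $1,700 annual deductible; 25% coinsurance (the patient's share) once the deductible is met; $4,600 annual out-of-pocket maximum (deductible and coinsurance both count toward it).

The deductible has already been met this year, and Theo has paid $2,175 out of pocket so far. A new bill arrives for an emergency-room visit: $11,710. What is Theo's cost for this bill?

$2,425

The deductible is already satisfied, so the full bill goes to coinsurance.
Coinsurance: $11,710 × 25% = $2,927.50.
Year-to-date out-of-pocket would reach $2,175 + $2,927.50 = $5,102.50, above the $4,600 maximum, so the patient pays only $4,600 − $2,175 = $2,425.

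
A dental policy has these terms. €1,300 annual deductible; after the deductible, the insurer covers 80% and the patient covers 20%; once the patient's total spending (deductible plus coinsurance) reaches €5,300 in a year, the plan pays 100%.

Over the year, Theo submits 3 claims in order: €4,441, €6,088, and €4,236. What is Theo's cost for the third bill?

Claim 1 (€4,441): €1,300 to deductible, leaving €3,141; 20% of €3,141 = €628.20. Cost to patient: €1,928.20. OOP to date €1,928.20.
Claim 2 (€6,088): deductible met; 20% of €6,088 = €1,217.60. Patient owes €1,217.60 (running OOP €3,145.80).
Claim 3 (€4,236): deductible met; 20% of €4,236 = €847.20. Patient pays €847.20; OOP now €3,993.

€847.20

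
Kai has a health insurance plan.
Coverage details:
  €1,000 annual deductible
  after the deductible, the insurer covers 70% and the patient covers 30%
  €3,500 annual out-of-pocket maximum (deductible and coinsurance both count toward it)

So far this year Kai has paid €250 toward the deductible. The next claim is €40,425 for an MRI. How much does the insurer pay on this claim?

€37,175

Deductible still to meet: €1,000 − €250 = €750.
The remaining €39,675 (= €40,425 − €750) moves to coinsurance.
30% of €39,675 = €11,902.50 falls to the patient.
So the patient owes €750 + €11,902.50 = €12,652.50 before any cap.
That would bring total out-of-pocket to €12,902.50, past the €3,500 cap. The patient is capped at €3,500 − €250 = €3,250 on this claim.
The plan picks up €40,425 − €3,250 = €37,175.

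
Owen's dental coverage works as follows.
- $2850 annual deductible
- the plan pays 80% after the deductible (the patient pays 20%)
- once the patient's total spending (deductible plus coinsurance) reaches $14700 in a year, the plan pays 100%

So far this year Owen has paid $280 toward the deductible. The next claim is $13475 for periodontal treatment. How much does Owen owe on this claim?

$4751

Deductible still to meet: $2850 − $280 = $2570.
The remaining $10905 (= $13475 − $2570) moves to coinsurance.
Patient's 20% share of $10905 is $2181.
That puts the patient's cost at $2570 + $2181 = $4751 before any cap.
Cumulative spending $280 + $4751 = $5031 stays under the $14700 maximum.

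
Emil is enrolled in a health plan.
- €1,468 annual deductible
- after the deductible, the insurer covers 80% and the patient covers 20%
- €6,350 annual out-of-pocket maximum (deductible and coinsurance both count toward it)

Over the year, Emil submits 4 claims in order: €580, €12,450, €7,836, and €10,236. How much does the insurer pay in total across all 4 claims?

€24,752

Bill 1, €580: all of it applies to the deductible. Patient pays €580; OOP now €580. Plan pays €580 − €580 = €0.
Bill 2, €12,450: €888 finishes the deductible; €11,562 goes to coinsurance; patient's 20% is €2,312.40. Cost to patient: €3,200.40. OOP to date €3,780.40. Plan pays €12,450 − €3,200.40 = €9,249.60.
Bill 3, €7,836: deductible already satisfied, so patient's share is 20% × €7,836 = €1,567.20. Cost to patient: €1,567.20. OOP to date €5,347.60. Plan pays €7,836 − €1,567.20 = €6,268.80.
Bill 4, €10,236: deductible met; 20% of €10,236 = €2,047.20. That would push OOP to €7,394.80, over the €6,350 cap, so patient pays €6,350 − €5,347.60 = €1,002.40. Plan pays €10,236 − €1,002.40 = €9,233.60.
Insurer total: €0 + €9,249.60 + €6,268.80 + €9,233.60 = €24,752.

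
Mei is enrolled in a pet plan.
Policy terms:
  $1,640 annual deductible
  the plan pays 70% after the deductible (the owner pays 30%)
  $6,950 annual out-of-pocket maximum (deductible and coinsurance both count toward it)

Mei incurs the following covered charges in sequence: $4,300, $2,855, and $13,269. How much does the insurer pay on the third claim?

$9,613.50

Claim 1 — $4,300: deductible takes $1,640, $2,660 remains; owner's 30% is $798. Owner pays $2,438; OOP now $2,438. Insurer: $4,300 − $2,438 = $1,862.
Claim 2 — $2,855: 30% coinsurance on $2,855 = $856.50. Cost to owner: $856.50. OOP to date $3,294.50. Plan pays $2,855 − $856.50 = $1,998.50.
Claim 3 — $13,269: deductible met; 30% of $13,269 = $3,980.70. OOP would hit $7,275.20 > $6,950, so the cap limits the owner to $6,950 − $3,294.50 = $3,655.50. Plan pays $13,269 − $3,655.50 = $9,613.50.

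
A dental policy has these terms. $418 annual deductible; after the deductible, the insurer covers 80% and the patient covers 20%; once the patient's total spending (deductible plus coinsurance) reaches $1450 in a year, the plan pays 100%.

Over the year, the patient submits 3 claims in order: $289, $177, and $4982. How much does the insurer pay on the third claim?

Bill 1, $289: entire amount goes to the deductible. Cost to patient: $289. OOP to date $289. Insurer: $289 − $289 = $0.
Bill 2, $177: deductible takes $129, $48 remains; patient's 20% is $9.60. Patient pays $138.60; OOP now $427.60. Plan pays $177 − $138.60 = $38.40.
Bill 3, $4982: deductible met; 20% of $4982 = $996.40. Patient pays $996.40; OOP now $1424. Plan pays $4982 − $996.40 = $3985.60.

$3985.60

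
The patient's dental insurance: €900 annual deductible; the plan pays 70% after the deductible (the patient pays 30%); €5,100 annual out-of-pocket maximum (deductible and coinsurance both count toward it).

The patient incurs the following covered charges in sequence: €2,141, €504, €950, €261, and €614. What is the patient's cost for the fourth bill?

Claim 1 — €2,141: deductible takes €900, €1,241 remains; 30% of €1,241 = €372.30. Patient owes €1,272.30 (running OOP €1,272.30).
Claim 2 — €504: 30% coinsurance on €504 = €151.20. Cost to patient: €151.20. OOP to date €1,423.50.
Claim 3 — €950: deductible met; 30% of €950 = €285. Cost to patient: €285. OOP to date €1,708.50.
Claim 4 — €261: deductible met; 30% of €261 = €78.30. Patient pays €78.30; OOP now €1,786.80.

€78.30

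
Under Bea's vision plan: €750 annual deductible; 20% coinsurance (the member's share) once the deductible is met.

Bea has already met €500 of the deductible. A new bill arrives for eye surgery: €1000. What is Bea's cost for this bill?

€400

€500 of the €750 deductible is already met, leaving €250.
The remaining €750 (= €1000 − €250) moves to coinsurance.
Coinsurance: €750 × 20% = €150.
That puts the member's cost at €250 + €150 = €400.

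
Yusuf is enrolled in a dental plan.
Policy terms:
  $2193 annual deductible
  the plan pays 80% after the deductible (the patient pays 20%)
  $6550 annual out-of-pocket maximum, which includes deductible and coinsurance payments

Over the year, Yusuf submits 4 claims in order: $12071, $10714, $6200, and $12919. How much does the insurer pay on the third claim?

#1 ($12071): $2193 to deductible, leaving $9878; patient's 20% is $1975.60. Cost to patient: $4168.60. OOP to date $4168.60. Insurer: $12071 − $4168.60 = $7902.40.
#2 ($10714): deductible met; 20% of $10714 = $2142.80. Patient owes $2142.80 (running OOP $6311.40). Plan pays $10714 − $2142.80 = $8571.20.
#3 ($6200): deductible already satisfied, so patient's share is 20% × $6200 = $1240. That would push OOP to $7551.40, over the $6550 cap, so patient pays $6550 − $6311.40 = $238.60. Insurer: $6200 − $238.60 = $5961.40.

$5961.40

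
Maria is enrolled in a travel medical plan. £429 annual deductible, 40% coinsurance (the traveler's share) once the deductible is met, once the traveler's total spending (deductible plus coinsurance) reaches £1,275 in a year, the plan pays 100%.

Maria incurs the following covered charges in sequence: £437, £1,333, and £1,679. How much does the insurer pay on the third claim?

£1,369.40

Claim 1 — £437: £429 finishes the deductible; £8 goes to coinsurance; 40% of £8 = £3.20. Traveler owes £432.20 (running OOP £432.20). Plan pays £437 − £432.20 = £4.80.
Claim 2 — £1,333: deductible already satisfied, so traveler's share is 40% × £1,333 = £533.20. Traveler pays £533.20; OOP now £965.40. Insurer: £1,333 − £533.20 = £799.80.
Claim 3 — £1,679: deductible met; 40% of £1,679 = £671.60. That would push OOP to £1,637, over the £1,275 cap, so traveler pays £1,275 − £965.40 = £309.60. Plan pays £1,679 − £309.60 = £1,369.40.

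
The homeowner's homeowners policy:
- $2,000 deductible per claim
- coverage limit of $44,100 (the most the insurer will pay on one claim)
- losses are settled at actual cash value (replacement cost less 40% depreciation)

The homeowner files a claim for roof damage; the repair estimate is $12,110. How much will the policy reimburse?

$5,266

Actual cash value after 40% depreciation: $12,110 × 60% = $7,266.
After the deductible, $7,266 − $2,000 = $5,266 remains.
$5,266 is within the $44,100 limit, so the insurer pays $5,266.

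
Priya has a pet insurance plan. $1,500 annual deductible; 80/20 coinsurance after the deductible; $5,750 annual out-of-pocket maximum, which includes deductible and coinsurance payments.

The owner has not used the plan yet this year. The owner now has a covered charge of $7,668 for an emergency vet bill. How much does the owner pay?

Deductible not yet touched, so the first $1,500 of the bill goes to the deductible.
That leaves $7,668 − $1,500 = $6,168 for coinsurance.
Owner's 20% share of $6,168 is $1,233.60.
That puts the owner's cost at $1,500 + $1,233.60 = $2,733.60 before any cap.
Cumulative spending $0 + $2,733.60 = $2,733.60 stays under the $5,750 maximum.

$2,733.60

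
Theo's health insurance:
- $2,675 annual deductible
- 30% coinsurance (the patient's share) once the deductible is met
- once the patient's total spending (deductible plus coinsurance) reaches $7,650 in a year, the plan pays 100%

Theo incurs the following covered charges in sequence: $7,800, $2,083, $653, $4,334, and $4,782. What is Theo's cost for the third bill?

$195.90

Bill 1, $7,800: $2,675 finishes the deductible; $5,125 goes to coinsurance; coinsurance $5,125 × 30% = $1,537.50. Patient pays $4,212.50; OOP now $4,212.50.
Bill 2, $2,083: 30% coinsurance on $2,083 = $624.90. Patient pays $624.90; OOP now $4,837.40.
Bill 3, $653: deductible already satisfied, so patient's share is 30% × $653 = $195.90. Patient pays $195.90; OOP now $5,033.30.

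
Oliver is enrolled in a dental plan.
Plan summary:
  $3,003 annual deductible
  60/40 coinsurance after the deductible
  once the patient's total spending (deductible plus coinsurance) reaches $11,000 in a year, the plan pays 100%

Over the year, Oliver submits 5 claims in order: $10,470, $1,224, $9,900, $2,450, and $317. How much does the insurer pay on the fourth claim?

Claim 1 — $10,470: $3,003 to deductible, leaving $7,467; 40% of $7,467 = $2,986.80. Patient owes $5,989.80 (running OOP $5,989.80). Plan pays $10,470 − $5,989.80 = $4,480.20.
Claim 2 — $1,224: 40% coinsurance on $1,224 = $489.60. Cost to patient: $489.60. OOP to date $6,479.40. Insurer: $1,224 − $489.60 = $734.40.
Claim 3 — $9,900: deductible met; 40% of $9,900 = $3,960. Patient owes $3,960 (running OOP $10,439.40). Plan pays $9,900 − $3,960 = $5,940.
Claim 4 — $2,450: deductible already satisfied, so patient's share is 40% × $2,450 = $980. Adding that to $10,439.40 gives $11,419.40, past the $11,000 cap; patient pays only $11,000 − $10,439.40 = $560.60. Plan pays $2,450 − $560.60 = $1,889.40.

$1,889.40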